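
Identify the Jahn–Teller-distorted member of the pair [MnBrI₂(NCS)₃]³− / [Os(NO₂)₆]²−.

[MnBrI₂(NCS)₃]³−: Summing ligand charges against the −3 overall charge gives an oxidation state of +3 for manganese. Group 7 minus oxidation state 3 gives a d⁴ configuration. Bromide, iodide, and isothiocyanate are weak-field ligands for a first-row metal, so the complex is high-spin. The t₂g³e_g¹ (high-spin) configuration has an unevenly filled e_g set; the Jahn–Teller theorem predicts a tetragonal distortion (typically axial elongation) to lift the degeneracy.
[Os(NO₂)₆]²−: Ligand charges: each nitro (N-bound nitrite) is −1. With an overall charge of −2 the osmium centre must be in the +4 oxidation state. Group 8 minus oxidation state 4 gives a d⁴ configuration. A 5d ion has a large Δₒ and is invariably low-spin. The d⁴ configuration leaves the e_g set evenly filled (or empty) — no strong Jahn–Teller driving force.

[MnBrI₂(NCS)₃]³−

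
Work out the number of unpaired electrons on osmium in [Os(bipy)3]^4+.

2

2,2′-bipyridine is neutral; balancing the +4 overall charge requires Os(IV).
Group 8 minus oxidation state 4 gives a d⁴ configuration.
Counting donor atoms: 3×2,2′-bipyridine (bidentate) → 6 donors. Coordination number = 6.
The spin state decides the count: a 5d ion has a large Δₒ and is invariably low-spin.
An octahedral low-spin d⁴ ion is t₂g⁴e_g⁰, giving 2 unpaired electrons.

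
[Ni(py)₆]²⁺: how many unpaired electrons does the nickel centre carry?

2

Ligand charges: pyridine is neutral. With an overall charge of +2 the nickel centre must be in the +2 oxidation state.
Group 10 minus oxidation state 2 gives a d⁸ configuration.
In an octahedral field the d⁸ configuration is t₂g⁶e_g² (only one arrangement possible), giving 2 unpaired electrons.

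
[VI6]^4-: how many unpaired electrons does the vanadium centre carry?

Each iodide is −1; balancing the −4 overall charge requires V(II).
Group 5 minus oxidation state 2 gives a d³ configuration.
In an octahedral field the d³ configuration is t₂g³e_g⁰ (only one arrangement possible), giving 3 unpaired electrons.

3 unpaired electrons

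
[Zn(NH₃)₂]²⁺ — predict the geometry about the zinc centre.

Summing ligand charges against the +2 overall charge gives an oxidation state of +2 for zinc.
Zn sits in group 12, so the d-electron count is 12 − 2 = 10.
With 2 monodentate ligands the coordination number is 2.
A d¹⁰ ion with only two ligands adopts a linear arrangement (sp hybridisation; no CFSE preference).

linear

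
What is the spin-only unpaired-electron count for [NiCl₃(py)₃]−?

Each chloride is −1; pyridine is neutral; balancing the −1 overall charge requires Ni(II).
Nickel is a group-10 element; Ni(II) is therefore d⁸.
In an octahedral field the d⁸ configuration is t₂g⁶e_g² (only one arrangement possible), giving 2 unpaired electrons.

2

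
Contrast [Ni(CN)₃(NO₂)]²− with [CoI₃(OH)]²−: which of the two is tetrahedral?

[CoI₃(OH)]²−

For [Ni(CN)₃(NO₂)]²−: Summing ligand charges against the −2 overall charge gives an oxidation state of +2 for nickel. Ni sits in group 10, so the d-electron count is 10 − 2 = 8. Cyanide and nitro (N-bound nitrite) are strong-field ligands (high in the spectrochemical series). A 3d d⁸ ion with strong-field ligands gains enough CFSE to favour square planar over tetrahedral. → square planar.
For [CoI₃(OH)]²−: Summing ligand charges against the −2 overall charge gives an oxidation state of +2 for cobalt. Group 9 minus oxidation state 2 gives a d⁷ configuration. For a high-spin 3d d⁷ ion with weak-field ligands the small Δₜ gives little square-planar CFSE advantage, so four ligands adopt the sterically favoured tetrahedral geometry. → tetrahedral.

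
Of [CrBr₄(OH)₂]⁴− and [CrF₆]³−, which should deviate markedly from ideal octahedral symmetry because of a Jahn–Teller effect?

[CrBr₄(OH)₂]⁴−: Each bromide is −1; each hydroxide is −1; balancing the −4 overall charge requires Cr(II). Cr sits in group 6, so the d-electron count is 6 − 2 = 4. Bromide and hydroxide are weak-field ligands for a first-row metal, so the complex is high-spin. The t₂g³e_g¹ (high-spin) configuration has an unevenly filled e_g set; the Jahn–Teller theorem predicts a tetragonal distortion (typically axial elongation) to lift the degeneracy.
[CrF₆]³−: Each fluoride is −1; balancing the −3 overall charge requires Cr(III). Chromium is a group-6 element; Cr(III) is therefore d³. The d³ configuration leaves the e_g set evenly filled (or empty) — no strong Jahn–Teller driving force.

[CrBr₄(OH)₂]⁴−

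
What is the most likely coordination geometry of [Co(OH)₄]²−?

Each hydroxide is −1; balancing the −2 overall charge requires Co(II).
Co sits in group 9, so the d-electron count is 9 − 2 = 7.
With 4 monodentate ligands the coordination number is 4.
Hydroxide is a weak-field ligand.
For a high-spin 3d d⁷ ion with weak-field ligands the small Δₜ gives little square-planar CFSE advantage, so four ligands adopt the sterically favoured tetrahedral geometry.

tetrahedral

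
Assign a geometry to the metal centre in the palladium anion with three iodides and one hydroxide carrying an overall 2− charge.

Each iodide is −1; each hydroxide is −1; balancing the −2 overall charge requires Pd(II).
Pd sits in group 10, so the d-electron count is 10 − 2 = 8.
Coordination number: 4.
A 4d d⁸ ion has a large crystal-field splitting; square planar leaves the high-energy d_{x²−y²} orbital empty and maximises CFSE.

square planar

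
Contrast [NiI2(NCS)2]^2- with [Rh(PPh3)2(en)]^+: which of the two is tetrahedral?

For [NiI2(NCS)2]^2-: Ligand charges: each iodide is −1; each isothiocyanate is −1. With an overall charge of −2 the nickel centre must be in the +2 oxidation state. Nickel is a group-10 element; Ni(II) is therefore d⁸. Iodide and isothiocyanate are weak-field ligands. With weak-field ligands the CFSE gain from square planar is small, so a 3d d⁸ ion takes the sterically preferred tetrahedral geometry. → tetrahedral.
For [Rh(PPh3)2(en)]^+: Triphenylphosphine is neutral; ethylenediamine is neutral; balancing the +1 overall charge requires Rh(I). Rh sits in group 9, so the d-electron count is 9 − 1 = 8. A 4d d⁸ ion has a large crystal-field splitting; square planar leaves the high-energy d_{x²−y²} orbital empty and maximises CFSE. → square planar.

[NiI2(NCS)2]^2-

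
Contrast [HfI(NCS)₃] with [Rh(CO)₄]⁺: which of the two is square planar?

[Rh(CO)₄]⁺

For [HfI(NCS)₃]: Ligand charges: each iodide is −1; each isothiocyanate is −1. With an overall charge of 0 the hafnium centre must be in the +4 oxidation state. Group 4 minus oxidation state 4 gives a d⁰ configuration. A d⁰ ion has no crystal-field stabilisation preference between square planar and tetrahedral, so four ligands adopt the sterically favoured tetrahedral geometry. → tetrahedral.
For [Rh(CO)₄]⁺: Ligand charges: carbonyl is neutral. With an overall charge of +1 the rhodium centre must be in the +1 oxidation state. Rhodium is a group-9 element; Rh(I) is therefore d⁸. A 4d d⁸ ion has a large crystal-field splitting; square planar leaves the high-energy d_{x²−y²} orbital empty and maximises CFSE. → square planar.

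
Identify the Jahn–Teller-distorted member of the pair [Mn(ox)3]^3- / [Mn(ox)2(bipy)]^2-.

[Mn(ox)3]^3-

[Mn(ox)3]^3-: Each oxalate is −2; balancing the −3 overall charge requires Mn(III). Manganese is a group-7 element; Mn(III) is therefore d⁴. Oxalate is a weak-field ligand for a first-row metal, so the complex is high-spin. The t₂g³e_g¹ (high-spin) configuration has an unevenly filled e_g set; the Jahn–Teller theorem predicts a tetragonal distortion (typically axial elongation) to lift the degeneracy.
[Mn(ox)2(bipy)]^2-: Ligand charges: each oxalate is −2; 2,2′-bipyridine is neutral. With an overall charge of −2 the manganese centre must be in the +2 oxidation state. Manganese is a group-7 element; Mn(II) is therefore d⁵. Oxalate is a weak-field ligand for a first-row metal, so the complex is high-spin. The d⁵ configuration leaves the e_g set evenly filled (or empty) — no strong Jahn–Teller driving force.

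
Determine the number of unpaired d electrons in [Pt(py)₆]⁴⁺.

0

Pyridine is neutral; balancing the +4 overall charge requires Pt(IV).
Platinum is a group-10 element; Pt(IV) is therefore d⁶.
The spin state decides the count: a 5d ion has a large Δₒ and is invariably low-spin.
An octahedral low-spin d⁶ ion is t₂g⁶e_g⁰, giving 0 unpaired electrons.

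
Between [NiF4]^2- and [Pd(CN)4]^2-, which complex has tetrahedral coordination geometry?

[NiF4]^2-

For [NiF4]^2-: Ligand charges: each fluoride is −1. With an overall charge of −2 the nickel centre must be in the +2 oxidation state. Group 10 minus oxidation state 2 gives a d⁸ configuration. Fluoride is a weak-field ligand. With weak-field ligands the CFSE gain from square planar is small, so a 3d d⁸ ion takes the sterically preferred tetrahedral geometry. → tetrahedral.
For [Pd(CN)4]^2-: Ligand charges: each cyanide is −1. With an overall charge of −2 the palladium centre must be in the +2 oxidation state. Pd sits in group 10, so the d-electron count is 10 − 2 = 8. A 4d d⁸ ion has a large crystal-field splitting; square planar leaves the high-energy d_{x²−y²} orbital empty and maximises CFSE. → square planar.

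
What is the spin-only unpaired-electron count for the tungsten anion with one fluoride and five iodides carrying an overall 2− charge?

Summing ligand charges against the −2 overall charge gives an oxidation state of +4 for tungsten.
Tungsten is a group-6 element; W(IV) is therefore d².
In an octahedral field the d² configuration is t₂g²e_g⁰ (only one arrangement possible), giving 2 unpaired electrons.

2 unpaired electrons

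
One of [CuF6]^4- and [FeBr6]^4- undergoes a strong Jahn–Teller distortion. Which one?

[CuF6]^4-

[CuF6]^4-: Summing ligand charges against the −4 overall charge gives an oxidation state of +2 for copper. Copper is a group-11 element; Cu(II) is therefore d⁹. The t₂g⁶e_g³ configuration has an unevenly filled e_g set; the Jahn–Teller theorem predicts a tetragonal distortion (typically axial elongation) to lift the degeneracy.
[FeBr6]^4-: Summing ligand charges against the −4 overall charge gives an oxidation state of +2 for iron. Iron is a group-8 element; Fe(II) is therefore d⁶. Bromide is a weak-field ligand for a first-row metal, so the complex is high-spin. The d⁶ configuration leaves the e_g set evenly filled (or empty) — no strong Jahn–Teller driving force.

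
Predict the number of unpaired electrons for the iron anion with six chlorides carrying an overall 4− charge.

Summing ligand charges against the −4 overall charge gives an oxidation state of +2 for iron.
Group 8 minus oxidation state 2 gives a d⁶ configuration.
The spin state decides the count: Chloride is a weak-field ligand for a first-row metal, so the complex is high-spin.
An octahedral high-spin d⁶ ion is t₂g⁴e_g², giving 4 unpaired electrons.

4 unpaired electrons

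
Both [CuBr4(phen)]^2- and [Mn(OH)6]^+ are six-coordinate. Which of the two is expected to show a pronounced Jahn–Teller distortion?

[CuBr4(phen)]^2-: Each bromide is −1; 1,10-phenanthroline is neutral; balancing the −2 overall charge requires Cu(II). Group 11 minus oxidation state 2 gives a d⁹ configuration. The t₂g⁶e_g³ configuration has an unevenly filled e_g set; the Jahn–Teller theorem predicts a tetragonal distortion (typically axial elongation) to lift the degeneracy.
[Mn(OH)6]^+: Summing ligand charges against the +1 overall charge gives an oxidation state of +7 for manganese. Manganese is a group-7 element; Mn(VII) is therefore d⁰. The d⁰ configuration leaves the e_g set evenly filled (or empty) — no strong Jahn–Teller driving force.

[CuBr4(phen)]^2-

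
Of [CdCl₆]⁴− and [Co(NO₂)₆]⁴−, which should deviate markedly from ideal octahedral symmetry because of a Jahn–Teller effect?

[CdCl₆]⁴−: Ligand charges: each chloride is −1. With an overall charge of −4 the cadmium centre must be in the +2 oxidation state. Group 12 minus oxidation state 2 gives a d¹⁰ configuration. The d¹⁰ configuration leaves the e_g set evenly filled (or empty) — no strong Jahn–Teller driving force.
[Co(NO₂)₆]⁴−: Each nitro (N-bound nitrite) is −1; balancing the −4 overall charge requires Co(II). Cobalt is a group-9 element; Co(II) is therefore d⁷. Nitro (N-bound nitrite) is a strong-field ligand (high in the spectrochemical series) for a first-row metal, so the complex is low-spin. The t₂g⁶e_g¹ (low-spin) configuration has an unevenly filled e_g set; the Jahn–Teller theorem predicts a tetragonal distortion (typically axial elongation) to lift the degeneracy.

[Co(NO₂)₆]⁴−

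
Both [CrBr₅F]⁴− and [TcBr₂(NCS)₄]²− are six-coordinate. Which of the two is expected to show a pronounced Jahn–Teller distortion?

[CrBr₅F]⁴−: Summing ligand charges against the −4 overall charge gives an oxidation state of +2 for chromium. Cr sits in group 6, so the d-electron count is 6 − 2 = 4. Bromide and fluoride are weak-field ligands for a first-row metal, so the complex is high-spin. The t₂g³e_g¹ (high-spin) configuration has an unevenly filled e_g set; the Jahn–Teller theorem predicts a tetragonal distortion (typically axial elongation) to lift the degeneracy.
[TcBr₂(NCS)₄]²−: Ligand charges: each bromide is −1; each isothiocyanate is −1. With an overall charge of −2 the technetium centre must be in the +4 oxidation state. Technetium is a group-7 element; Tc(IV) is therefore d³. The d³ configuration leaves the e_g set evenly filled (or empty) — no strong Jahn–Teller driving force.

[CrBr₅F]⁴−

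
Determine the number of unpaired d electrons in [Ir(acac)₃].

Summing ligand charges against the 0 overall charge gives an oxidation state of +3 for iridium.
Group 9 minus oxidation state 3 gives a d⁶ configuration.
Counting donor atoms: 3×acetylacetonate (bidentate) → 6 donors. Coordination number = 6.
The spin state decides the count: a 5d ion has a large Δₒ and is invariably low-spin.
An octahedral low-spin d⁶ ion is t₂g⁶e_g⁰, giving 0 unpaired electrons.

0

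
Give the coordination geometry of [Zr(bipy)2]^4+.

2,2′-bipyridine is neutral; balancing the +4 overall charge requires Zr(IV).
Zr sits in group 4, so the d-electron count is 4 − 4 = 0.
Counting donor atoms: 2×2,2′-bipyridine (bidentate) → 4 donors. Coordination number = 4.
A d⁰ ion has no crystal-field stabilisation preference between square planar and tetrahedral, so four ligands adopt the sterically favoured tetrahedral geometry.

tetrahedral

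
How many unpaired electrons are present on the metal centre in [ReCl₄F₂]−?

Ligand charges: each chloride is −1; each fluoride is −1. With an overall charge of −1 the rhenium centre must be in the +5 oxidation state.
Group 7 minus oxidation state 5 gives a d² configuration.
In an octahedral field the d² configuration is t₂g²e_g⁰ (only one arrangement possible), giving 2 unpaired electrons.

2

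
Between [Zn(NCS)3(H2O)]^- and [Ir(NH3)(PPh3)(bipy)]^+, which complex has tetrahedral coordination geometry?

For [Zn(NCS)3(H2O)]^-: Each isothiocyanate is −1; water is neutral; balancing the −1 overall charge requires Zn(II). Zn sits in group 12, so the d-electron count is 12 − 2 = 10. A d¹⁰ ion has no crystal-field stabilisation preference between square planar and tetrahedral, so four ligands adopt the sterically favoured tetrahedral geometry. → tetrahedral.
For [Ir(NH3)(PPh3)(bipy)]^+: Summing ligand charges against the +1 overall charge gives an oxidation state of +1 for iridium. Iridium is a group-9 element; Ir(I) is therefore d⁸. A 5d d⁸ ion has a large crystal-field splitting; square planar leaves the high-energy d_{x²−y²} orbital empty and maximises CFSE. → square planar.

[Zn(NCS)3(H2O)]^-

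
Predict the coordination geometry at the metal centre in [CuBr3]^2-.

trigonal planar

Summing ligand charges against the −2 overall charge gives an oxidation state of +1 for copper.
Cu sits in group 11, so the d-electron count is 11 − 1 = 10.
With 3 monodentate ligands the coordination number is 3.
Three ligands around a d¹⁰ centre minimise repulsion in a trigonal-planar arrangement.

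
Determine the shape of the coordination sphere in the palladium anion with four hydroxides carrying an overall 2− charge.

Ligand charges: each hydroxide is −1. With an overall charge of −2 the palladium centre must be in the +2 oxidation state.
Palladium is a group-10 element; Pd(II) is therefore d⁸.
Coordination number: 4.
A 4d d⁸ ion has a large crystal-field splitting; square planar leaves the high-energy d_{x²−y²} orbital empty and maximises CFSE.

square planar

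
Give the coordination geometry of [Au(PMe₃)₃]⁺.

Summing ligand charges against the +1 overall charge gives an oxidation state of +1 for gold.
Gold is a group-11 element; Au(I) is therefore d¹⁰.
With 3 monodentate ligands the coordination number is 3.
Three ligands around a d¹⁰ centre minimise repulsion in a trigonal-planar arrangement.

trigonal planar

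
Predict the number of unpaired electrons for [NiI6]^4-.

2 unpaired electrons

Summing ligand charges against the −4 overall charge gives an oxidation state of +2 for nickel.
Nickel is a group-10 element; Ni(II) is therefore d⁸.
In an octahedral field the d⁸ configuration is t₂g⁶e_g² (only one arrangement possible), giving 2 unpaired electrons.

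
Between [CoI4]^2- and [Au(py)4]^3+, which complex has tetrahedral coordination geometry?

[CoI4]^2-

For [CoI4]^2-: Ligand charges: each iodide is −1. With an overall charge of −2 the cobalt centre must be in the +2 oxidation state. Group 9 minus oxidation state 2 gives a d⁷ configuration. For a high-spin 3d d⁷ ion with weak-field ligands the small Δₜ gives little square-planar CFSE advantage, so four ligands adopt the sterically favoured tetrahedral geometry. → tetrahedral.
For [Au(py)4]^3+: Pyridine is neutral; balancing the +3 overall charge requires Au(III). Gold is a group-11 element; Au(III) is therefore d⁸. A 5d d⁸ ion has a large crystal-field splitting; square planar leaves the high-energy d_{x²−y²} orbital empty and maximises CFSE. → square planar.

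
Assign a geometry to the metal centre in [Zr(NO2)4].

tetrahedral

Ligand charges: each nitro (N-bound nitrite) is −1. With an overall charge of 0 the zirconium centre must be in the +4 oxidation state.
Zr sits in group 4, so the d-electron count is 4 − 4 = 0.
Coordination number: 4.
A d⁰ ion has no crystal-field stabilisation preference between square planar and tetrahedral, so four ligands adopt the sterically favoured tetrahedral geometry.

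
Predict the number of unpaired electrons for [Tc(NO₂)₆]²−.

3 unpaired electrons

Each nitro (N-bound nitrite) is −1; balancing the −2 overall charge requires Tc(IV).
Group 7 minus oxidation state 4 gives a d³ configuration.
In an octahedral field the d³ configuration is t₂g³e_g⁰ (only one arrangement possible), giving 3 unpaired electrons.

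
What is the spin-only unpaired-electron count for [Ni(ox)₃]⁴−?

2 unpaired electrons

Ligand charges: each oxalate is −2. With an overall charge of −4 the nickel centre must be in the +2 oxidation state.
Ni sits in group 10, so the d-electron count is 10 − 2 = 8.
Counting donor atoms: 3×oxalate (bidentate) → 6 donors. Coordination number = 6.
In an octahedral field the d⁸ configuration is t₂g⁶e_g² (only one arrangement possible), giving 2 unpaired electrons.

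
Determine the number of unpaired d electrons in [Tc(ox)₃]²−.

Summing ligand charges against the −2 overall charge gives an oxidation state of +4 for technetium.
Tc sits in group 7, so the d-electron count is 7 − 4 = 3.
Counting donor atoms: 3×oxalate (bidentate) → 6 donors. Coordination number = 6.
In an octahedral field the d³ configuration is t₂g³e_g⁰ (only one arrangement possible), giving 3 unpaired electrons.

3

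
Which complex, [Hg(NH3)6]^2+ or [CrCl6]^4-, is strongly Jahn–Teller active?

[Hg(NH3)6]^2+: Summing ligand charges against the +2 overall charge gives an oxidation state of +2 for mercury. Hg sits in group 12, so the d-electron count is 12 − 2 = 10. The d¹⁰ configuration leaves the e_g set evenly filled (or empty) — no strong Jahn–Teller driving force.
[CrCl6]^4-: Ligand charges: each chloride is −1. With an overall charge of −4 the chromium centre must be in the +2 oxidation state. Group 6 minus oxidation state 2 gives a d⁴ configuration. Chloride is a weak-field ligand for a first-row metal, so the complex is high-spin. The t₂g³e_g¹ (high-spin) configuration has an unevenly filled e_g set; the Jahn–Teller theorem predicts a tetragonal distortion (typically axial elongation) to lift the degeneracy.

[CrCl6]^4-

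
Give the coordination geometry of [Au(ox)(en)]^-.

tetrahedral

Ligand charges: each oxalate is −2; ethylenediamine is neutral. With an overall charge of −1 the gold centre must be in the +1 oxidation state.
Group 11 minus oxidation state 1 gives a d¹⁰ configuration.
Counting donor atoms: 1×oxalate (bidentate) → 2 donors; 1×ethylenediamine (bidentate) → 2 donors. Coordination number = 4.
A d¹⁰ ion has no crystal-field stabilisation preference between square planar and tetrahedral, so four ligands adopt the sterically favoured tetrahedral geometry.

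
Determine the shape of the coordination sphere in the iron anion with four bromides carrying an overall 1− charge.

Ligand charges: each bromide is −1. With an overall charge of −1 the iron centre must be in the +3 oxidation state.
Iron is a group-8 element; Fe(III) is therefore d⁵.
With 4 monodentate ligands the coordination number is 4.
Bromide is a weak-field ligand.
A high-spin d⁵ ion has zero CFSE in either geometry, so four ligands adopt the sterically favoured tetrahedral geometry.

tetrahedral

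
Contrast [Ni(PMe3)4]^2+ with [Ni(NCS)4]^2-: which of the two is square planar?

[Ni(PMe3)4]^2+

For [Ni(PMe3)4]^2+: Trimethylphosphine is neutral; balancing the +2 overall charge requires Ni(II). Nickel is a group-10 element; Ni(II) is therefore d⁸. Trimethylphosphine is a strong-field ligand (high in the spectrochemical series). A 3d d⁸ ion with strong-field ligands gains enough CFSE to favour square planar over tetrahedral. → square planar.
For [Ni(NCS)4]^2-: Summing ligand charges against the −2 overall charge gives an oxidation state of +2 for nickel. Nickel is a group-10 element; Ni(II) is therefore d⁸. Isothiocyanate is a weak-field ligand. With weak-field ligands the CFSE gain from square planar is small, so a 3d d⁸ ion takes the sterically preferred tetrahedral geometry. → tetrahedral.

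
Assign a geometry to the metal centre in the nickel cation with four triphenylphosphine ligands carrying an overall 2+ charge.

square planar

Ligand charges: triphenylphosphine is neutral. With an overall charge of +2 the nickel centre must be in the +2 oxidation state.
Group 10 minus oxidation state 2 gives a d⁸ configuration.
Coordination number: 4.
Triphenylphosphine is a strong-field ligand (high in the spectrochemical series).
A 3d d⁸ ion with strong-field ligands gains enough CFSE to favour square planar over tetrahedral.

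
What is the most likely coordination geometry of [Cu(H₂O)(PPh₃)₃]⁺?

tetrahedral

Summing ligand charges against the +1 overall charge gives an oxidation state of +1 for copper.
Copper is a group-11 element; Cu(I) is therefore d¹⁰.
With 4 monodentate ligands the coordination number is 4.
A d¹⁰ ion has no crystal-field stabilisation preference between square planar and tetrahedral, so four ligands adopt the sterically favoured tetrahedral geometry.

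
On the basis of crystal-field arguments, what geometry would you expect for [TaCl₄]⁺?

Ligand charges: each chloride is −1. With an overall charge of +1 the tantalum centre must be in the +5 oxidation state.
Group 5 minus oxidation state 5 gives a d⁰ configuration.
With 4 monodentate ligands the coordination number is 4.
A d⁰ ion has no crystal-field stabilisation preference between square planar and tetrahedral, so four ligands adopt the sterically favoured tetrahedral geometry.

tetrahedral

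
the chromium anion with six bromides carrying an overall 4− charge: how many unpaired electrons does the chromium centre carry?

4 unpaired electrons

Ligand charges: each bromide is −1. With an overall charge of −4 the chromium centre must be in the +2 oxidation state.
Group 6 minus oxidation state 2 gives a d⁴ configuration.
The spin state decides the count: Bromide is a weak-field ligand for a first-row metal, so the complex is high-spin.
An octahedral high-spin d⁴ ion is t₂g³e_g¹, giving 4 unpaired electrons.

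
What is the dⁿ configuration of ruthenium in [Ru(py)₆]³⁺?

Pyridine is neutral; balancing the +3 overall charge requires Ru(III).
Ru sits in group 8, so the d-electron count is 8 − 3 = 5.

d5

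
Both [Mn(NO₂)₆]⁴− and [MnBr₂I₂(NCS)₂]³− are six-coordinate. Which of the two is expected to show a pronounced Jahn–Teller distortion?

[Mn(NO₂)₆]⁴−: Summing ligand charges against the −4 overall charge gives an oxidation state of +2 for manganese. Group 7 minus oxidation state 2 gives a d⁵ configuration. Nitro (N-bound nitrite) is a strong-field ligand (high in the spectrochemical series) for a first-row metal, so the complex is low-spin. The d⁵ configuration leaves the e_g set evenly filled (or empty) — no strong Jahn–Teller driving force.
[MnBr₂I₂(NCS)₂]³−: Each bromide is −1; each iodide is −1; each isothiocyanate is −1; balancing the −3 overall charge requires Mn(III). Group 7 minus oxidation state 3 gives a d⁴ configuration. Bromide, iodide, and isothiocyanate are weak-field ligands for a first-row metal, so the complex is high-spin. The t₂g³e_g¹ (high-spin) configuration has an unevenly filled e_g set; the Jahn–Teller theorem predicts a tetragonal distortion (typically axial elongation) to lift the degeneracy.

[MnBr₂I₂(NCS)₂]³−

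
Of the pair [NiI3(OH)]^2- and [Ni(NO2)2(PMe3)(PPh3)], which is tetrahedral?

For [NiI3(OH)]^2-: Each iodide is −1; each hydroxide is −1; balancing the −2 overall charge requires Ni(II). Nickel is a group-10 element; Ni(II) is therefore d⁸. Hydroxide and iodide are weak-field ligands. With weak-field ligands the CFSE gain from square planar is small, so a 3d d⁸ ion takes the sterically preferred tetrahedral geometry. → tetrahedral.
For [Ni(NO2)2(PMe3)(PPh3)]: Ligand charges: each nitro (N-bound nitrite) is −1; trimethylphosphine is neutral; triphenylphosphine is neutral. With an overall charge of 0 the nickel centre must be in the +2 oxidation state. Group 10 minus oxidation state 2 gives a d⁸ configuration. Nitro (N-bound nitrite), trimethylphosphine, and triphenylphosphine are strong-field ligands (high in the spectrochemical series). A 3d d⁸ ion with strong-field ligands gains enough CFSE to favour square planar over tetrahedral. → square planar.

[NiI3(OH)]^2-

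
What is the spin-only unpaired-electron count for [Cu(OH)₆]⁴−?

Summing ligand charges against the −4 overall charge gives an oxidation state of +2 for copper.
Copper is a group-11 element; Cu(II) is therefore d⁹.
In an octahedral field the d⁹ configuration is t₂g⁶e_g³ (only one arrangement possible), giving 1 unpaired electron.

1 unpaired electron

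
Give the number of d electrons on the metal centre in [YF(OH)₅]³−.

d⁰

Each fluoride is −1; each hydroxide is −1; balancing the −3 overall charge requires Y(III).
Yttrium is a group-3 element; Y(III) is therefore d⁰.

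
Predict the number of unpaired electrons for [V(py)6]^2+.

Pyridine is neutral; balancing the +2 overall charge requires V(II).
V sits in group 5, so the d-electron count is 5 − 2 = 3.
In an octahedral field the d³ configuration is t₂g³e_g⁰ (only one arrangement possible), giving 3 unpaired electrons.

3 unpaired electrons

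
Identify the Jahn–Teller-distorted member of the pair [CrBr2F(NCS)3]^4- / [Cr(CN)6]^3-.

[CrBr2F(NCS)3]^4-: Summing ligand charges against the −4 overall charge gives an oxidation state of +2 for chromium. Cr sits in group 6, so the d-electron count is 6 − 2 = 4. Bromide, fluoride, and isothiocyanate are weak-field ligands for a first-row metal, so the complex is high-spin. The t₂g³e_g¹ (high-spin) configuration has an unevenly filled e_g set; the Jahn–Teller theorem predicts a tetragonal distortion (typically axial elongation) to lift the degeneracy.
[Cr(CN)6]^3-: Ligand charges: each cyanide is −1. With an overall charge of −3 the chromium centre must be in the +3 oxidation state. Chromium is a group-6 element; Cr(III) is therefore d³. The d³ configuration leaves the e_g set evenly filled (or empty) — no strong Jahn–Teller driving force.

[CrBr2F(NCS)3]^4-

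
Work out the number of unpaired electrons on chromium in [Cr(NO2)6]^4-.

Ligand charges: each nitro (N-bound nitrite) is −1. With an overall charge of −4 the chromium centre must be in the +2 oxidation state.
Group 6 minus oxidation state 2 gives a d⁴ configuration.
The spin state decides the count: Nitro (N-bound nitrite) is a strong-field ligand (high in the spectrochemical series) for a first-row metal, so the complex is low-spin.
An octahedral low-spin d⁴ ion is t₂g⁴e_g⁰, giving 2 unpaired electrons.

2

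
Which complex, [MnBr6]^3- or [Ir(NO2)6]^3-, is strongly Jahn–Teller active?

[MnBr6]^3-: Summing ligand charges against the −3 overall charge gives an oxidation state of +3 for manganese. Mn sits in group 7, so the d-electron count is 7 − 3 = 4. Bromide is a weak-field ligand for a first-row metal, so the complex is high-spin. The t₂g³e_g¹ (high-spin) configuration has an unevenly filled e_g set; the Jahn–Teller theorem predicts a tetragonal distortion (typically axial elongation) to lift the degeneracy.
[Ir(NO2)6]^3-: Summing ligand charges against the −3 overall charge gives an oxidation state of +3 for iridium. Ir sits in group 9, so the d-electron count is 9 − 3 = 6. A 5d ion has a large Δₒ and is invariably low-spin. The d⁶ configuration leaves the e_g set evenly filled (or empty) — no strong Jahn–Teller driving force.

[MnBr6]^3-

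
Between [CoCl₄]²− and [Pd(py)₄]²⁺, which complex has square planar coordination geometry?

For [CoCl₄]²−: Ligand charges: each chloride is −1. With an overall charge of −2 the cobalt centre must be in the +2 oxidation state. Co sits in group 9, so the d-electron count is 9 − 2 = 7. For a high-spin 3d d⁷ ion with weak-field ligands the small Δₜ gives little square-planar CFSE advantage, so four ligands adopt the sterically favoured tetrahedral geometry. → tetrahedral.
For [Pd(py)₄]²⁺: Pyridine is neutral; balancing the +2 overall charge requires Pd(II). Pd sits in group 10, so the d-electron count is 10 − 2 = 8. A 4d d⁸ ion has a large crystal-field splitting; square planar leaves the high-energy d_{x²−y²} orbital empty and maximises CFSE. → square planar.

[Pd(py)₄]²⁺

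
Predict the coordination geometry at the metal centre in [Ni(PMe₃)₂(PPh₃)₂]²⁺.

Trimethylphosphine is neutral; triphenylphosphine is neutral; balancing the +2 overall charge requires Ni(II).
Group 10 minus oxidation state 2 gives a d⁸ configuration.
Coordination number: 4.
Trimethylphosphine and triphenylphosphine are strong-field ligands (high in the spectrochemical series).
A 3d d⁸ ion with strong-field ligands gains enough CFSE to favour square planar over tetrahedral.

square planar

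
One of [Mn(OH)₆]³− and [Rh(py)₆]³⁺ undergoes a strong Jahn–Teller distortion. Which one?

[Mn(OH)₆]³−

[Mn(OH)₆]³−: Summing ligand charges against the −3 overall charge gives an oxidation state of +3 for manganese. Mn sits in group 7, so the d-electron count is 7 − 3 = 4. Hydroxide is a weak-field ligand for a first-row metal, so the complex is high-spin. The t₂g³e_g¹ (high-spin) configuration has an unevenly filled e_g set; the Jahn–Teller theorem predicts a tetragonal distortion (typically axial elongation) to lift the degeneracy.
[Rh(py)₆]³⁺: Summing ligand charges against the +3 overall charge gives an oxidation state of +3 for rhodium. Rh sits in group 9, so the d-electron count is 9 − 3 = 6. A 4d ion has a large Δₒ and is invariably low-spin. The d⁶ configuration leaves the e_g set evenly filled (or empty) — no strong Jahn–Teller driving force.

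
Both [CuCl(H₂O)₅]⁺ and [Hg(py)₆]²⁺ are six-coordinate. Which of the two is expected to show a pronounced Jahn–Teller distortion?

[CuCl(H₂O)₅]⁺

[CuCl(H₂O)₅]⁺: Ligand charges: each chloride is −1; water is neutral. With an overall charge of +1 the copper centre must be in the +2 oxidation state. Group 11 minus oxidation state 2 gives a d⁹ configuration. The t₂g⁶e_g³ configuration has an unevenly filled e_g set; the Jahn–Teller theorem predicts a tetragonal distortion (typically axial elongation) to lift the degeneracy.
[Hg(py)₆]²⁺: Pyridine is neutral; balancing the +2 overall charge requires Hg(II). Hg sits in group 12, so the d-electron count is 12 − 2 = 10. The d¹⁰ configuration leaves the e_g set evenly filled (or empty) — no strong Jahn–Teller driving force.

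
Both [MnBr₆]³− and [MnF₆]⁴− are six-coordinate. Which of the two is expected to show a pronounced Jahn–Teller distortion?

[MnBr₆]³−: Each bromide is −1; balancing the −3 overall charge requires Mn(III). Mn sits in group 7, so the d-electron count is 7 − 3 = 4. Bromide is a weak-field ligand for a first-row metal, so the complex is high-spin. The t₂g³e_g¹ (high-spin) configuration has an unevenly filled e_g set; the Jahn–Teller theorem predicts a tetragonal distortion (typically axial elongation) to lift the degeneracy.
[MnF₆]⁴−: Summing ligand charges against the −4 overall charge gives an oxidation state of +2 for manganese. Mn sits in group 7, so the d-electron count is 7 − 2 = 5. Fluoride is a weak-field ligand for a first-row metal, so the complex is high-spin. The d⁵ configuration leaves the e_g set evenly filled (or empty) — no strong Jahn–Teller driving force.

[MnBr₆]³−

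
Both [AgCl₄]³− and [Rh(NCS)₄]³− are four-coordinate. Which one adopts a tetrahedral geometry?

For [AgCl₄]³−: Ligand charges: each chloride is −1. With an overall charge of −3 the silver centre must be in the +1 oxidation state. Ag sits in group 11, so the d-electron count is 11 − 1 = 10. A d¹⁰ ion has no crystal-field stabilisation preference between square planar and tetrahedral, so four ligands adopt the sterically favoured tetrahedral geometry. → tetrahedral.
For [Rh(NCS)₄]³−: Summing ligand charges against the −3 overall charge gives an oxidation state of +1 for rhodium. Rhodium is a group-9 element; Rh(I) is therefore d⁸. A 4d d⁸ ion has a large crystal-field splitting; square planar leaves the high-energy d_{x²−y²} orbital empty and maximises CFSE. → square planar.

[AgCl₄]³−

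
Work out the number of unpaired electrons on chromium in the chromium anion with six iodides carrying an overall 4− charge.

4 unpaired electrons

Each iodide is −1; balancing the −4 overall charge requires Cr(II).
Chromium is a group-6 element; Cr(II) is therefore d⁴.
The spin state decides the count: Iodide is a weak-field ligand for a first-row metal, so the complex is high-spin.
An octahedral high-spin d⁴ ion is t₂g³e_g¹, giving 4 unpaired electrons.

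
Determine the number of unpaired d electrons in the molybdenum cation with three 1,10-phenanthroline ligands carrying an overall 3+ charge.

Ligand charges: 1,10-phenanthroline is neutral. With an overall charge of +3 the molybdenum centre must be in the +3 oxidation state.
Mo sits in group 6, so the d-electron count is 6 − 3 = 3.
Counting donor atoms: 3×1,10-phenanthroline (bidentate) → 6 donors. Coordination number = 6.
In an octahedral field the d³ configuration is t₂g³e_g⁰ (only one arrangement possible), giving 3 unpaired electrons.

3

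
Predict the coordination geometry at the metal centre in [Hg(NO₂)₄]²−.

Summing ligand charges against the −2 overall charge gives an oxidation state of +2 for mercury.
Hg sits in group 12, so the d-electron count is 12 − 2 = 10.
With 4 monodentate ligands the coordination number is 4.
A d¹⁰ ion has no crystal-field stabilisation preference between square planar and tetrahedral, so four ligands adopt the sterically favoured tetrahedral geometry.

tetrahedral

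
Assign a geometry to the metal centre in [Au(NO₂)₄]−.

square planar

Ligand charges: each nitro (N-bound nitrite) is −1. With an overall charge of −1 the gold centre must be in the +3 oxidation state.
Group 11 minus oxidation state 3 gives a d⁸ configuration.
Coordination number: 4.
A 5d d⁸ ion has a large crystal-field splitting; square planar leaves the high-energy d_{x²−y²} orbital empty and maximises CFSE.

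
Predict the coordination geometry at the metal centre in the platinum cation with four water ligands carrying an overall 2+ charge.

Summing ligand charges against the +2 overall charge gives an oxidation state of +2 for platinum.
Platinum is a group-10 element; Pt(II) is therefore d⁸.
Coordination number: 4.
A 5d d⁸ ion has a large crystal-field splitting; square planar leaves the high-energy d_{x²−y²} orbital empty and maximises CFSE.

square planar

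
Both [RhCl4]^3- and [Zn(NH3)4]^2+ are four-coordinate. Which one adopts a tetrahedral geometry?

For [RhCl4]^3-: Ligand charges: each chloride is −1. With an overall charge of −3 the rhodium centre must be in the +1 oxidation state. Rh sits in group 9, so the d-electron count is 9 − 1 = 8. A 4d d⁸ ion has a large crystal-field splitting; square planar leaves the high-energy d_{x²−y²} orbital empty and maximises CFSE. → square planar.
For [Zn(NH3)4]^2+: Summing ligand charges against the +2 overall charge gives an oxidation state of +2 for zinc. Zinc is a group-12 element; Zn(II) is therefore d¹⁰. A d¹⁰ ion has no crystal-field stabilisation preference between square planar and tetrahedral, so four ligands adopt the sterically favoured tetrahedral geometry. → tetrahedral.

[Zn(NH3)4]^2+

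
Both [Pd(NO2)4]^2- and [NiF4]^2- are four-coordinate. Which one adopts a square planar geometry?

[Pd(NO2)4]^2-

For [Pd(NO2)4]^2-: Summing ligand charges against the −2 overall charge gives an oxidation state of +2 for palladium. Group 10 minus oxidation state 2 gives a d⁸ configuration. A 4d d⁸ ion has a large crystal-field splitting; square planar leaves the high-energy d_{x²−y²} orbital empty and maximises CFSE. → square planar.
For [NiF4]^2-: Ligand charges: each fluoride is −1. With an overall charge of −2 the nickel centre must be in the +2 oxidation state. Nickel is a group-10 element; Ni(II) is therefore d⁸. Fluoride is a weak-field ligand. With weak-field ligands the CFSE gain from square planar is small, so a 3d d⁸ ion takes the sterically preferred tetrahedral geometry. → tetrahedral.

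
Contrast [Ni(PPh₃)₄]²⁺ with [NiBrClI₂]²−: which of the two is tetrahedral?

For [Ni(PPh₃)₄]²⁺: Ligand charges: triphenylphosphine is neutral. With an overall charge of +2 the nickel centre must be in the +2 oxidation state. Ni sits in group 10, so the d-electron count is 10 − 2 = 8. Triphenylphosphine is a strong-field ligand (high in the spectrochemical series). A 3d d⁸ ion with strong-field ligands gains enough CFSE to favour square planar over tetrahedral. → square planar.
For [NiBrClI₂]²−: Ligand charges: each bromide is −1; each chloride is −1; each iodide is −1. With an overall charge of −2 the nickel centre must be in the +2 oxidation state. Group 10 minus oxidation state 2 gives a d⁸ configuration. Bromide, chloride, and iodide are weak-field ligands. With weak-field ligands the CFSE gain from square planar is small, so a 3d d⁸ ion takes the sterically preferred tetrahedral geometry. → tetrahedral.

[NiBrClI₂]²−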